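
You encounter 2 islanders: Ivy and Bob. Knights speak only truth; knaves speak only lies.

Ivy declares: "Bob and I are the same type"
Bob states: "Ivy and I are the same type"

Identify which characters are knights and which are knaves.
Ivy is a knight.
Bob is a knight.

Verification:
- Ivy (knight) says "Bob and I are the same type" - this is TRUE because Ivy is a knight and Bob is a knight.
- Bob (knight) says "Ivy and I are the same type" - this is TRUE because Bob is a knight and Ivy is a knight.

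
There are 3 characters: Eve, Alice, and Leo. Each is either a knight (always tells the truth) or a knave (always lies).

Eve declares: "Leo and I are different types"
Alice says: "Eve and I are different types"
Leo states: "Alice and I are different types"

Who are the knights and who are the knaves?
Eve is a knave.
Alice is a knave.
Leo is a knave.

Verification:
- Eve (knave) says "Leo and I are different types" - this is FALSE (a lie) because Eve is a knave and Leo is a knave.
- Alice (knave) says "Eve and I are different types" - this is FALSE (a lie) because Alice is a knave and Eve is a knave.
- Leo (knave) says "Alice and I are different types" - this is FALSE (a lie) because Leo is a knave and Alice is a knave.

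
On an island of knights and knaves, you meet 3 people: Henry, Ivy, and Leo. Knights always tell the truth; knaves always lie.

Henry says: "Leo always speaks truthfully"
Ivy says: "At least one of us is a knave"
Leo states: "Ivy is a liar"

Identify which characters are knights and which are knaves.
Henry is a knave.
Ivy is a knight.
Leo is a knave.

Verification:
- Henry (knave) says "Leo always speaks truthfully" - this is FALSE (a lie) because Leo is a knave.
- Ivy (knight) says "At least one of us is a knave" - this is TRUE because Henry and Leo are knaves.
- Leo (knave) says "Ivy is a liar" - this is FALSE (a lie) because Ivy is a knight.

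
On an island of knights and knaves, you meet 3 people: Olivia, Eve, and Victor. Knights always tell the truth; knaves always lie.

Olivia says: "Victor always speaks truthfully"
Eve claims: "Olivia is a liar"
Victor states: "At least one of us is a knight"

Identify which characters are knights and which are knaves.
Olivia is a knight.
Eve is a knave.
Victor is a knight.

Verification:
- Olivia (knight) says "Victor always speaks truthfully" - this is TRUE because Victor is a knight.
- Eve (knave) says "Olivia is a liar" - this is FALSE (a lie) because Olivia is a knight.
- Victor (knight) says "At least one of us is a knight" - this is TRUE because Olivia and Victor are knights.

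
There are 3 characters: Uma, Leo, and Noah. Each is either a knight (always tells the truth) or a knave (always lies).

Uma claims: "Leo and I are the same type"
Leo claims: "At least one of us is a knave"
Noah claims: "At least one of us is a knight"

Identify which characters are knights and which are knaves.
Uma is a knave.
Leo is a knight.
Noah is a knight.

Verification:
- Uma (knave) says "Leo and I are the same type" - this is FALSE (a lie) because Uma is a knave and Leo is a knight.
- Leo (knight) says "At least one of us is a knave" - this is TRUE because Uma is a knave.
- Noah (knight) says "At least one of us is a knight" - this is TRUE because Leo and Noah are knights.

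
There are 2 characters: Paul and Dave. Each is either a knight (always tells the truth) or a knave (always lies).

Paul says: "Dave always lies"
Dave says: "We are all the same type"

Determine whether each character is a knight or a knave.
Paul is a knight.
Dave is a knave.

Verification:
- Paul (knight) says "Dave always lies" - this is TRUE because Dave is a knave.
- Dave (knave) says "We are all the same type" - this is FALSE (a lie) because Paul is a knight and Dave is a knave.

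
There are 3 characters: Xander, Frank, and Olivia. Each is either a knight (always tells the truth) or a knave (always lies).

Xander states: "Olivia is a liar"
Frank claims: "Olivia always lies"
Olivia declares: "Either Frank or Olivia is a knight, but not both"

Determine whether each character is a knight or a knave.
Xander is a knave.
Frank is a knave.
Olivia is a knight.

Verification:
- Xander (knave) says "Olivia is a liar" - this is FALSE (a lie) because Olivia is a knight.
- Frank (knave) says "Olivia always lies" - this is FALSE (a lie) because Olivia is a knight.
- Olivia (knight) says "Either Frank or Olivia is a knight, but not both" - this is TRUE because Frank is a knave and Olivia is a knight.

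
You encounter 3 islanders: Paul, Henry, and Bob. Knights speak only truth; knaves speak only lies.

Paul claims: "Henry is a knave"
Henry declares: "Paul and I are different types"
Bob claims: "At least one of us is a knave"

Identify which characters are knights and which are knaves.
Paul is a knave.
Henry is a knight.
Bob is a knight.

Verification:
- Paul (knave) says "Henry is a knave" - this is FALSE (a lie) because Henry is a knight.
- Henry (knight) says "Paul and I are different types" - this is TRUE because Henry is a knight and Paul is a knave.
- Bob (knight) says "At least one of us is a knave" - this is TRUE because Paul is a knave.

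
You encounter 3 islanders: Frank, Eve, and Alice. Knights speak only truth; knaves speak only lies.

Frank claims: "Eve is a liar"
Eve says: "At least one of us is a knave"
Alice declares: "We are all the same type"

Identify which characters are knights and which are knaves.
Frank is a knave.
Eve is a knight.
Alice is a knave.

Verification:
- Frank (knave) says "Eve is a liar" - this is FALSE (a lie) because Eve is a knight.
- Eve (knight) says "At least one of us is a knave" - this is TRUE because Frank and Alice are knaves.
- Alice (knave) says "We are all the same type" - this is FALSE (a lie) because Eve is a knight and Frank and Alice are knaves.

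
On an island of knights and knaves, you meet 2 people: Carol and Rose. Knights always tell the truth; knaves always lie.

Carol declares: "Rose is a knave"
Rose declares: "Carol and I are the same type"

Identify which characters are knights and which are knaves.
Carol is a knight.
Rose is a knave.

Verification:
- Carol (knight) says "Rose is a knave" - this is TRUE because Rose is a knave.
- Rose (knave) says "Carol and I are the same type" - this is FALSE (a lie) because Rose is a knave and Carol is a knight.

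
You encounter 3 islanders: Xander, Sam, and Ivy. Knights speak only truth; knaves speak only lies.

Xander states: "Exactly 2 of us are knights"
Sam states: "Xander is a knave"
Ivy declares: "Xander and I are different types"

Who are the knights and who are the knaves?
Xander is a knave.
Sam is a knight.
Ivy is a knave.

Verification:
- Xander (knave) says "Exactly 2 of us are knights" - this is FALSE (a lie) because there are 1 knights.
- Sam (knight) says "Xander is a knave" - this is TRUE because Xander is a knave.
- Ivy (knave) says "Xander and I are different types" - this is FALSE (a lie) because Ivy is a knave and Xander is a knave.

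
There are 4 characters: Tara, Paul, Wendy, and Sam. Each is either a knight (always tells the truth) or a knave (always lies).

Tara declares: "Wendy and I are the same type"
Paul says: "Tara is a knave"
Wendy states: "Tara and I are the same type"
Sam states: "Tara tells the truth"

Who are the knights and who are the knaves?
Tara is a knight.
Paul is a knave.
Wendy is a knight.
Sam is a knight.

Verification:
- Tara (knight) says "Wendy and I are the same type" - this is TRUE because Tara is a knight and Wendy is a knight.
- Paul (knave) says "Tara is a knave" - this is FALSE (a lie) because Tara is a knight.
- Wendy (knight) says "Tara and I are the same type" - this is TRUE because Wendy is a knight and Tara is a knight.
- Sam (knight) says "Tara tells the truth" - this is TRUE because Tara is a knight.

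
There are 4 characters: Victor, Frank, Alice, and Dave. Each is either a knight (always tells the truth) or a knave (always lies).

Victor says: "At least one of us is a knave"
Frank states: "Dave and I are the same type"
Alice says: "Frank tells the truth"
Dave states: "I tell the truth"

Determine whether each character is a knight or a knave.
Victor is a knight.
Frank is a knave.
Alice is a knave.
Dave is a knight.

Verification:
- Victor (knight) says "At least one of us is a knave" - this is TRUE because Frank and Alice are knaves.
- Frank (knave) says "Dave and I are the same type" - this is FALSE (a lie) because Frank is a knave and Dave is a knight.
- Alice (knave) says "Frank tells the truth" - this is FALSE (a lie) because Frank is a knave.
- Dave (knight) says "I tell the truth" - this is TRUE because Dave is a knight.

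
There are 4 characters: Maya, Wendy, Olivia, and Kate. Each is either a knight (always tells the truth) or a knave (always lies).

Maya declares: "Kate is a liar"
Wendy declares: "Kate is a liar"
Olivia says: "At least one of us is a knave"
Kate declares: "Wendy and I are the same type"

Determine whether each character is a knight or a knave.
Maya is a knight.
Wendy is a knight.
Olivia is a knight.
Kate is a knave.

Verification:
- Maya (knight) says "Kate is a liar" - this is TRUE because Kate is a knave.
- Wendy (knight) says "Kate is a liar" - this is TRUE because Kate is a knave.
- Olivia (knight) says "At least one of us is a knave" - this is TRUE because Kate is a knave.
- Kate (knave) says "Wendy and I are the same type" - this is FALSE (a lie) because Kate is a knave and Wendy is a knight.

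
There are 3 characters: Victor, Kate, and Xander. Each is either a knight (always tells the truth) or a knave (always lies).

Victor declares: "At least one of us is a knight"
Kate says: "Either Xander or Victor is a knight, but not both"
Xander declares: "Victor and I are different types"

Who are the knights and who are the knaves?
Victor is a knave.
Kate is a knave.
Xander is a knave.

Verification:
- Victor (knave) says "At least one of us is a knight" - this is FALSE (a lie) because no one is a knight.
- Kate (knave) says "Either Xander or Victor is a knight, but not both" - this is FALSE (a lie) because Xander is a knave and Victor is a knave.
- Xander (knave) says "Victor and I are different types" - this is FALSE (a lie) because Xander is a knave and Victor is a knave.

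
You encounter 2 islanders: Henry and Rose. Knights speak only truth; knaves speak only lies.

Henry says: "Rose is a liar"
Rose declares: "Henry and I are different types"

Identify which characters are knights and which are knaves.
Henry is a knave.
Rose is a knight.

Verification:
- Henry (knave) says "Rose is a liar" - this is FALSE (a lie) because Rose is a knight.
- Rose (knight) says "Henry and I are different types" - this is TRUE because Rose is a knight and Henry is a knave.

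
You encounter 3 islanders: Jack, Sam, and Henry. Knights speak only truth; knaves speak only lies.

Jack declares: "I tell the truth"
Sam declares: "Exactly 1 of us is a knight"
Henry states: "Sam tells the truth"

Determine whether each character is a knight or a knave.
Jack is a knave.
Sam is a knave.
Henry is a knave.

Verification:
- Jack (knave) says "I tell the truth" - this is FALSE (a lie) because Jack is a knave.
- Sam (knave) says "Exactly 1 of us is a knight" - this is FALSE (a lie) because there are 0 knights.
- Henry (knave) says "Sam tells the truth" - this is FALSE (a lie) because Sam is a knave.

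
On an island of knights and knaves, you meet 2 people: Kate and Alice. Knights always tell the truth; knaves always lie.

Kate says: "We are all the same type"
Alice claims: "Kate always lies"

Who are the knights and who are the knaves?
Kate is a knave.
Alice is a knight.

Verification:
- Kate (knave) says "We are all the same type" - this is FALSE (a lie) because Alice is a knight and Kate is a knave.
- Alice (knight) says "Kate always lies" - this is TRUE because Kate is a knave.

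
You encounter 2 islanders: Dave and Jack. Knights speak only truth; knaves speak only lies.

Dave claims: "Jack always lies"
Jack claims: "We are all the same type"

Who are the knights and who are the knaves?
Dave is a knight.
Jack is a knave.

Verification:
- Dave (knight) says "Jack always lies" - this is TRUE because Jack is a knave.
- Jack (knave) says "We are all the same type" - this is FALSE (a lie) because Dave is a knight and Jack is a knave.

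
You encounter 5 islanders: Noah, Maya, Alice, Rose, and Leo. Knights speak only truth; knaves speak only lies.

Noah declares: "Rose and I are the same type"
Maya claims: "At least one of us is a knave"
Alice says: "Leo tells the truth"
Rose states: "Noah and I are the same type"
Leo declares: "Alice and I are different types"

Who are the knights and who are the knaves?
Noah is a knight.
Maya is a knight.
Alice is a knave.
Rose is a knight.
Leo is a knave.

Verification:
- Noah (knight) says "Rose and I are the same type" - this is TRUE because Noah is a knight and Rose is a knight.
- Maya (knight) says "At least one of us is a knave" - this is TRUE because Alice and Leo are knaves.
- Alice (knave) says "Leo tells the truth" - this is FALSE (a lie) because Leo is a knave.
- Rose (knight) says "Noah and I are the same type" - this is TRUE because Rose is a knight and Noah is a knight.
- Leo (knave) says "Alice and I are different types" - this is FALSE (a lie) because Leo is a knave and Alice is a knave.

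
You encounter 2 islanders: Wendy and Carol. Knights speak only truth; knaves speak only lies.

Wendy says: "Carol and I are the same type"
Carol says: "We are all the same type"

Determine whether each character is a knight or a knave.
Wendy is a knight.
Carol is a knight.

Verification:
- Wendy (knight) says "Carol and I are the same type" - this is TRUE because Wendy is a knight and Carol is a knight.
- Carol (knight) says "We are all the same type" - this is TRUE because Wendy and Carol are knights.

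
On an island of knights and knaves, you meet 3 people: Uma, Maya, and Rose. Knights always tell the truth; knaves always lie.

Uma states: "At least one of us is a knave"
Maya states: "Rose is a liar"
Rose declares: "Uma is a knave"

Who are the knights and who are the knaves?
Uma is a knight.
Maya is a knight.
Rose is a knave.

Verification:
- Uma (knight) says "At least one of us is a knave" - this is TRUE because Rose is a knave.
- Maya (knight) says "Rose is a liar" - this is TRUE because Rose is a knave.
- Rose (knave) says "Uma is a knave" - this is FALSE (a lie) because Uma is a knight.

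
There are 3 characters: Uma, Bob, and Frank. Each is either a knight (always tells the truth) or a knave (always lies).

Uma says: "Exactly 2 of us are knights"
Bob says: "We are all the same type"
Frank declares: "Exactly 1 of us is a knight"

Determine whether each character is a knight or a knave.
Uma is a knave.
Bob is a knave.
Frank is a knight.

Verification:
- Uma (knave) says "Exactly 2 of us are knights" - this is FALSE (a lie) because there are 1 knights.
- Bob (knave) says "We are all the same type" - this is FALSE (a lie) because Frank is a knight and Uma and Bob are knaves.
- Frank (knight) says "Exactly 1 of us is a knight" - this is TRUE because there are 1 knights.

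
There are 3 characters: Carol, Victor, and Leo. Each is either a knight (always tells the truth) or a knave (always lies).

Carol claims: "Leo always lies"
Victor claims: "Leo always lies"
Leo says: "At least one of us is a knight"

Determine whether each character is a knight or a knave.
Carol is a knave.
Victor is a knave.
Leo is a knight.

Verification:
- Carol (knave) says "Leo always lies" - this is FALSE (a lie) because Leo is a knight.
- Victor (knave) says "Leo always lies" - this is FALSE (a lie) because Leo is a knight.
- Leo (knight) says "At least one of us is a knight" - this is TRUE because Leo is a knight.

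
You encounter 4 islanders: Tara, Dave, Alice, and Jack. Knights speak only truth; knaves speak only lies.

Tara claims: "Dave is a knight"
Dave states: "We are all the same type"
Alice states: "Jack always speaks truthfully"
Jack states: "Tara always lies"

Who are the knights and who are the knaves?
Tara is a knave.
Dave is a knave.
Alice is a knight.
Jack is a knight.

Verification:
- Tara (knave) says "Dave is a knight" - this is FALSE (a lie) because Dave is a knave.
- Dave (knave) says "We are all the same type" - this is FALSE (a lie) because Alice and Jack are knights and Tara and Dave are knaves.
- Alice (knight) says "Jack always speaks truthfully" - this is TRUE because Jack is a knight.
- Jack (knight) says "Tara always lies" - this is TRUE because Tara is a knave.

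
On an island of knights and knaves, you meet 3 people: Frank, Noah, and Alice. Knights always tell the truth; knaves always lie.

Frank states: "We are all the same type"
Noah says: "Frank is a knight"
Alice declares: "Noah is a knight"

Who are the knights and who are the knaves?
Frank is a knight.
Noah is a knight.
Alice is a knight.

Verification:
- Frank (knight) says "We are all the same type" - this is TRUE because Frank, Noah, and Alice are knights.
- Noah (knight) says "Frank is a knight" - this is TRUE because Frank is a knight.
- Alice (knight) says "Noah is a knight" - this is TRUE because Noah is a knight.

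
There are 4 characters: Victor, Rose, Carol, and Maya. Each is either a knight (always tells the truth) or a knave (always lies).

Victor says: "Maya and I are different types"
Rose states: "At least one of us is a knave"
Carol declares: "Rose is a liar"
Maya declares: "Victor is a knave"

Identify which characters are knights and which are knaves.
Victor is a knight.
Rose is a knight.
Carol is a knave.
Maya is a knave.

Verification:
- Victor (knight) says "Maya and I are different types" - this is TRUE because Victor is a knight and Maya is a knave.
- Rose (knight) says "At least one of us is a knave" - this is TRUE because Carol and Maya are knaves.
- Carol (knave) says "Rose is a liar" - this is FALSE (a lie) because Rose is a knight.
- Maya (knave) says "Victor is a knave" - this is FALSE (a lie) because Victor is a knight.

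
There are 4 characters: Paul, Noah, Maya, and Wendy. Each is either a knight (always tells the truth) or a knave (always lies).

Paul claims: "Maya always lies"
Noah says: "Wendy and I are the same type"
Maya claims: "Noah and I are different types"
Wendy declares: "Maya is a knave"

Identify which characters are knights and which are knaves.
Paul is a knight.
Noah is a knave.
Maya is a knave.
Wendy is a knight.

Verification:
- Paul (knight) says "Maya always lies" - this is TRUE because Maya is a knave.
- Noah (knave) says "Wendy and I are the same type" - this is FALSE (a lie) because Noah is a knave and Wendy is a knight.
- Maya (knave) says "Noah and I are different types" - this is FALSE (a lie) because Maya is a knave and Noah is a knave.
- Wendy (knight) says "Maya is a knave" - this is TRUE because Maya is a knave.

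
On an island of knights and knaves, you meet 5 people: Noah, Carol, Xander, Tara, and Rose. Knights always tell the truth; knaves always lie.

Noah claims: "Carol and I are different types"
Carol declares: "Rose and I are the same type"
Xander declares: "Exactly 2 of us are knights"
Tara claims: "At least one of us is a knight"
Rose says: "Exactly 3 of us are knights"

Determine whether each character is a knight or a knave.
Noah is a knight.
Carol is a knave.
Xander is a knave.
Tara is a knight.
Rose is a knight.

Verification:
- Noah (knight) says "Carol and I are different types" - this is TRUE because Noah is a knight and Carol is a knave.
- Carol (knave) says "Rose and I are the same type" - this is FALSE (a lie) because Carol is a knave and Rose is a knight.
- Xander (knave) says "Exactly 2 of us are knights" - this is FALSE (a lie) because there are 3 knights.
- Tara (knight) says "At least one of us is a knight" - this is TRUE because Noah, Tara, and Rose are knights.
- Rose (knight) says "Exactly 3 of us are knights" - this is TRUE because there are 3 knights.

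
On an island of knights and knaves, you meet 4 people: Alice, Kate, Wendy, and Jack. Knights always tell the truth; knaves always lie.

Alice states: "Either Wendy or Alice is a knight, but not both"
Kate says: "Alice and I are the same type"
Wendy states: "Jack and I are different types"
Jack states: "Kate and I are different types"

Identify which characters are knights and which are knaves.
Alice is a knight.
Kate is a knave.
Wendy is a knave.
Jack is a knave.

Verification:
- Alice (knight) says "Either Wendy or Alice is a knight, but not both" - this is TRUE because Wendy is a knave and Alice is a knight.
- Kate (knave) says "Alice and I are the same type" - this is FALSE (a lie) because Kate is a knave and Alice is a knight.
- Wendy (knave) says "Jack and I are different types" - this is FALSE (a lie) because Wendy is a knave and Jack is a knave.
- Jack (knave) says "Kate and I are different types" - this is FALSE (a lie) because Jack is a knave and Kate is a knave.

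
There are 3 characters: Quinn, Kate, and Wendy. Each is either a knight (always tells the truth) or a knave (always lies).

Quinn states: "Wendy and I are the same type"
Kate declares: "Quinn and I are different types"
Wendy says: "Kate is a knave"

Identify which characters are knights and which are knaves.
Quinn is a knave.
Kate is a knave.
Wendy is a knight.

Verification:
- Quinn (knave) says "Wendy and I are the same type" - this is FALSE (a lie) because Quinn is a knave and Wendy is a knight.
- Kate (knave) says "Quinn and I are different types" - this is FALSE (a lie) because Kate is a knave and Quinn is a knave.
- Wendy (knight) says "Kate is a knave" - this is TRUE because Kate is a knave.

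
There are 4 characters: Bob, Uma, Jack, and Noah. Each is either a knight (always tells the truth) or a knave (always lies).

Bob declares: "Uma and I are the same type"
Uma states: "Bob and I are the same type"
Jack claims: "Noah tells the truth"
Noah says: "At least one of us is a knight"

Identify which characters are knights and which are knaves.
Bob is a knight.
Uma is a knight.
Jack is a knight.
Noah is a knight.

Verification:
- Bob (knight) says "Uma and I are the same type" - this is TRUE because Bob is a knight and Uma is a knight.
- Uma (knight) says "Bob and I are the same type" - this is TRUE because Uma is a knight and Bob is a knight.
- Jack (knight) says "Noah tells the truth" - this is TRUE because Noah is a knight.
- Noah (knight) says "At least one of us is a knight" - this is TRUE because Bob, Uma, Jack, and Noah are knights.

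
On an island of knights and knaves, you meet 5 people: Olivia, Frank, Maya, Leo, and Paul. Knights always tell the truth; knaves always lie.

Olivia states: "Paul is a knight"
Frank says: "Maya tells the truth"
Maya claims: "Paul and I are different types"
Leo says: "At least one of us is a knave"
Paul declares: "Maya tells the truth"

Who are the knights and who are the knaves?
Olivia is a knave.
Frank is a knave.
Maya is a knave.
Leo is a knight.
Paul is a knave.

Verification:
- Olivia (knave) says "Paul is a knight" - this is FALSE (a lie) because Paul is a knave.
- Frank (knave) says "Maya tells the truth" - this is FALSE (a lie) because Maya is a knave.
- Maya (knave) says "Paul and I are different types" - this is FALSE (a lie) because Maya is a knave and Paul is a knave.
- Leo (knight) says "At least one of us is a knave" - this is TRUE because Olivia, Frank, Maya, and Paul are knaves.
- Paul (knave) says "Maya tells the truth" - this is FALSE (a lie) because Maya is a knave.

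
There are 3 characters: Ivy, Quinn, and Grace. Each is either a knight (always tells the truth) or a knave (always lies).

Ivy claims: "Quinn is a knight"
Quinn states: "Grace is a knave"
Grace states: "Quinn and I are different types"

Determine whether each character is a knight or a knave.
Ivy is a knave.
Quinn is a knave.
Grace is a knight.

Verification:
- Ivy (knave) says "Quinn is a knight" - this is FALSE (a lie) because Quinn is a knave.
- Quinn (knave) says "Grace is a knave" - this is FALSE (a lie) because Grace is a knight.
- Grace (knight) says "Quinn and I are different types" - this is TRUE because Grace is a knight and Quinn is a knave.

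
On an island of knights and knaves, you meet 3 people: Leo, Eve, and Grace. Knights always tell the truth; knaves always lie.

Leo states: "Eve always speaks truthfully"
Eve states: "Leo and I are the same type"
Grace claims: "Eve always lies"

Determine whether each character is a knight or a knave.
Leo is a knight.
Eve is a knight.
Grace is a knave.

Verification:
- Leo (knight) says "Eve always speaks truthfully" - this is TRUE because Eve is a knight.
- Eve (knight) says "Leo and I are the same type" - this is TRUE because Eve is a knight and Leo is a knight.
- Grace (knave) says "Eve always lies" - this is FALSE (a lie) because Eve is a knight.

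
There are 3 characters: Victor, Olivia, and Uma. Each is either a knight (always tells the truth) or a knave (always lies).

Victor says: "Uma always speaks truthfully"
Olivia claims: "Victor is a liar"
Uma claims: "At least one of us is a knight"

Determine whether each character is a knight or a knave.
Victor is a knight.
Olivia is a knave.
Uma is a knight.

Verification:
- Victor (knight) says "Uma always speaks truthfully" - this is TRUE because Uma is a knight.
- Olivia (knave) says "Victor is a liar" - this is FALSE (a lie) because Victor is a knight.
- Uma (knight) says "At least one of us is a knight" - this is TRUE because Victor and Uma are knights.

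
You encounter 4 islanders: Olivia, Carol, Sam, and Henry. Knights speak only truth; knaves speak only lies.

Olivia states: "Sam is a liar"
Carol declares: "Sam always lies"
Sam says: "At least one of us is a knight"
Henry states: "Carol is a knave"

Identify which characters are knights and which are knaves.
Olivia is a knave.
Carol is a knave.
Sam is a knight.
Henry is a knight.

Verification:
- Olivia (knave) says "Sam is a liar" - this is FALSE (a lie) because Sam is a knight.
- Carol (knave) says "Sam always lies" - this is FALSE (a lie) because Sam is a knight.
- Sam (knight) says "At least one of us is a knight" - this is TRUE because Sam and Henry are knights.
- Henry (knight) says "Carol is a knave" - this is TRUE because Carol is a knave.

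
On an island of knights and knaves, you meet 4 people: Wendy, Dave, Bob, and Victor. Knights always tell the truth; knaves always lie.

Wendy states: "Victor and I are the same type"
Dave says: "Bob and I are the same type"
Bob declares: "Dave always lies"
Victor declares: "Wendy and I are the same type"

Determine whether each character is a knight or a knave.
Wendy is a knight.
Dave is a knave.
Bob is a knight.
Victor is a knight.

Verification:
- Wendy (knight) says "Victor and I are the same type" - this is TRUE because Wendy is a knight and Victor is a knight.
- Dave (knave) says "Bob and I are the same type" - this is FALSE (a lie) because Dave is a knave and Bob is a knight.
- Bob (knight) says "Dave always lies" - this is TRUE because Dave is a knave.
- Victor (knight) says "Wendy and I are the same type" - this is TRUE because Victor is a knight and Wendy is a knight.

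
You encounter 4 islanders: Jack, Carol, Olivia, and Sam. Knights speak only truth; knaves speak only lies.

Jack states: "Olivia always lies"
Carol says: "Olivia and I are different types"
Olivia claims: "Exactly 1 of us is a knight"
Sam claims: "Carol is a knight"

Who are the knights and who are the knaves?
Jack is a knight.
Carol is a knight.
Olivia is a knave.
Sam is a knight.

Verification:
- Jack (knight) says "Olivia always lies" - this is TRUE because Olivia is a knave.
- Carol (knight) says "Olivia and I are different types" - this is TRUE because Carol is a knight and Olivia is a knave.
- Olivia (knave) says "Exactly 1 of us is a knight" - this is FALSE (a lie) because there are 3 knights.
- Sam (knight) says "Carol is a knight" - this is TRUE because Carol is a knight.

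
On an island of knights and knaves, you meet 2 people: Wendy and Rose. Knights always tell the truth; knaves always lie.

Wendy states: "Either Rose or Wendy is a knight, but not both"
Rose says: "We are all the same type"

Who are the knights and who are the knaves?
Wendy is a knight.
Rose is a knave.

Verification:
- Wendy (knight) says "Either Rose or Wendy is a knight, but not both" - this is TRUE because Rose is a knave and Wendy is a knight.
- Rose (knave) says "We are all the same type" - this is FALSE (a lie) because Wendy is a knight and Rose is a knave.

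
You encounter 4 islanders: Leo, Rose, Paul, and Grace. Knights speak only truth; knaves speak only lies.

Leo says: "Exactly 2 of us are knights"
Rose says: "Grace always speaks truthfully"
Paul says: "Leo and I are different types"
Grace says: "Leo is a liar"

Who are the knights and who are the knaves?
Leo is a knave.
Rose is a knight.
Paul is a knight.
Grace is a knight.

Verification:
- Leo (knave) says "Exactly 2 of us are knights" - this is FALSE (a lie) because there are 3 knights.
- Rose (knight) says "Grace always speaks truthfully" - this is TRUE because Grace is a knight.
- Paul (knight) says "Leo and I are different types" - this is TRUE because Paul is a knight and Leo is a knave.
- Grace (knight) says "Leo is a liar" - this is TRUE because Leo is a knave.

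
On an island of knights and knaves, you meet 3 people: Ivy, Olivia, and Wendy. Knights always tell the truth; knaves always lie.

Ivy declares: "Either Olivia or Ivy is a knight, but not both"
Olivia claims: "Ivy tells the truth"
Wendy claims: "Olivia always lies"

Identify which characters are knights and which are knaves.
Ivy is a knave.
Olivia is a knave.
Wendy is a knight.

Verification:
- Ivy (knave) says "Either Olivia or Ivy is a knight, but not both" - this is FALSE (a lie) because Olivia is a knave and Ivy is a knave.
- Olivia (knave) says "Ivy tells the truth" - this is FALSE (a lie) because Ivy is a knave.
- Wendy (knight) says "Olivia always lies" - this is TRUE because Olivia is a knave.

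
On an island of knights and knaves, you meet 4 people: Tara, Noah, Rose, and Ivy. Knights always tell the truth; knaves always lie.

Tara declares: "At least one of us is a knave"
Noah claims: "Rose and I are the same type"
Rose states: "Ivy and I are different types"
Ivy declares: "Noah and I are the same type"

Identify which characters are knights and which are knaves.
Tara is a knight.
Noah is a knight.
Rose is a knight.
Ivy is a knave.

Verification:
- Tara (knight) says "At least one of us is a knave" - this is TRUE because Ivy is a knave.
- Noah (knight) says "Rose and I are the same type" - this is TRUE because Noah is a knight and Rose is a knight.
- Rose (knight) says "Ivy and I are different types" - this is TRUE because Rose is a knight and Ivy is a knave.
- Ivy (knave) says "Noah and I are the same type" - this is FALSE (a lie) because Ivy is a knave and Noah is a knight.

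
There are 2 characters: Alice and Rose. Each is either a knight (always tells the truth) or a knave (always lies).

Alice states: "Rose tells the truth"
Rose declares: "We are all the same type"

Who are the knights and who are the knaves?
Alice is a knight.
Rose is a knight.

Verification:
- Alice (knight) says "Rose tells the truth" - this is TRUE because Rose is a knight.
- Rose (knight) says "We are all the same type" - this is TRUE because Alice and Rose are knights.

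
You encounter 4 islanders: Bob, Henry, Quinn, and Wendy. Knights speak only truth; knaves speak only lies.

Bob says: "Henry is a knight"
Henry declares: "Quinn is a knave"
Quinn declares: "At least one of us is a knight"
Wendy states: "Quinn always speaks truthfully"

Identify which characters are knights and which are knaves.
Bob is a knave.
Henry is a knave.
Quinn is a knight.
Wendy is a knight.

Verification:
- Bob (knave) says "Henry is a knight" - this is FALSE (a lie) because Henry is a knave.
- Henry (knave) says "Quinn is a knave" - this is FALSE (a lie) because Quinn is a knight.
- Quinn (knight) says "At least one of us is a knight" - this is TRUE because Quinn and Wendy are knights.
- Wendy (knight) says "Quinn always speaks truthfully" - this is TRUE because Quinn is a knight.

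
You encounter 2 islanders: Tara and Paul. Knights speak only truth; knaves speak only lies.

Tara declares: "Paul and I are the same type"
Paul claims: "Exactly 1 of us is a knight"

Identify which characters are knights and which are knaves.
Tara is a knave.
Paul is a knight.

Verification:
- Tara (knave) says "Paul and I are the same type" - this is FALSE (a lie) because Tara is a knave and Paul is a knight.
- Paul (knight) says "Exactly 1 of us is a knight" - this is TRUE because there are 1 knights.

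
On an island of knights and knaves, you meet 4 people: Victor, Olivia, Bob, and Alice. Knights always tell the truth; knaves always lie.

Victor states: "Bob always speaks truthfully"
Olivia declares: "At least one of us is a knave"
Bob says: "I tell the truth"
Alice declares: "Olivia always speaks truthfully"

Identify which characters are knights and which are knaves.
Victor is a knave.
Olivia is a knight.
Bob is a knave.
Alice is a knight.

Verification:
- Victor (knave) says "Bob always speaks truthfully" - this is FALSE (a lie) because Bob is a knave.
- Olivia (knight) says "At least one of us is a knave" - this is TRUE because Victor and Bob are knaves.
- Bob (knave) says "I tell the truth" - this is FALSE (a lie) because Bob is a knave.
- Alice (knight) says "Olivia always speaks truthfully" - this is TRUE because Olivia is a knight.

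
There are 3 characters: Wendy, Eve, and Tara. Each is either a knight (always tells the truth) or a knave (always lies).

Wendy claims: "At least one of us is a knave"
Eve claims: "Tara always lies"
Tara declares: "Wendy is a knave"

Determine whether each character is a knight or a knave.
Wendy is a knight.
Eve is a knight.
Tara is a knave.

Verification:
- Wendy (knight) says "At least one of us is a knave" - this is TRUE because Tara is a knave.
- Eve (knight) says "Tara always lies" - this is TRUE because Tara is a knave.
- Tara (knave) says "Wendy is a knave" - this is FALSE (a lie) because Wendy is a knight.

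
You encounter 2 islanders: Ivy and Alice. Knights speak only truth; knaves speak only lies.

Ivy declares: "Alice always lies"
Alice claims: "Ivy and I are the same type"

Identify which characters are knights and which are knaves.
Ivy is a knight.
Alice is a knave.

Verification:
- Ivy (knight) says "Alice always lies" - this is TRUE because Alice is a knave.
- Alice (knave) says "Ivy and I are the same type" - this is FALSE (a lie) because Alice is a knave and Ivy is a knight.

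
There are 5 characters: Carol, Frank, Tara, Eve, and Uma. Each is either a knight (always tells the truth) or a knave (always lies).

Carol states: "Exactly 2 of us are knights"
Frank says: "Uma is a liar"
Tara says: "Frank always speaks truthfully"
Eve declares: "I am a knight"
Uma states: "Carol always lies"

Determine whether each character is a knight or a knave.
Carol is a knave.
Frank is a knave.
Tara is a knave.
Eve is a knave.
Uma is a knight.

Verification:
- Carol (knave) says "Exactly 2 of us are knights" - this is FALSE (a lie) because there are 1 knights.
- Frank (knave) says "Uma is a liar" - this is FALSE (a lie) because Uma is a knight.
- Tara (knave) says "Frank always speaks truthfully" - this is FALSE (a lie) because Frank is a knave.
- Eve (knave) says "I am a knight" - this is FALSE (a lie) because Eve is a knave.
- Uma (knight) says "Carol always lies" - this is TRUE because Carol is a knave.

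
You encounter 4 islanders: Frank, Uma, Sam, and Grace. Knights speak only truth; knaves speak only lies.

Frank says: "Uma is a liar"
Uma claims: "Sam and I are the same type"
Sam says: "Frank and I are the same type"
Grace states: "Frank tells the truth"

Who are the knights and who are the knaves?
Frank is a knight.
Uma is a knave.
Sam is a knight.
Grace is a knight.

Verification:
- Frank (knight) says "Uma is a liar" - this is TRUE because Uma is a knave.
- Uma (knave) says "Sam and I are the same type" - this is FALSE (a lie) because Uma is a knave and Sam is a knight.
- Sam (knight) says "Frank and I are the same type" - this is TRUE because Sam is a knight and Frank is a knight.
- Grace (knight) says "Frank tells the truth" - this is TRUE because Frank is a knight.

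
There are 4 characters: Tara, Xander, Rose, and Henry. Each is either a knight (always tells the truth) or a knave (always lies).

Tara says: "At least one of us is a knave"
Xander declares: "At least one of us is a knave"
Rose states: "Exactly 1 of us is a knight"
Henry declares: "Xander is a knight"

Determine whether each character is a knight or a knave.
Tara is a knight.
Xander is a knight.
Rose is a knave.
Henry is a knight.

Verification:
- Tara (knight) says "At least one of us is a knave" - this is TRUE because Rose is a knave.
- Xander (knight) says "At least one of us is a knave" - this is TRUE because Rose is a knave.
- Rose (knave) says "Exactly 1 of us is a knight" - this is FALSE (a lie) because there are 3 knights.
- Henry (knight) says "Xander is a knight" - this is TRUE because Xander is a knight.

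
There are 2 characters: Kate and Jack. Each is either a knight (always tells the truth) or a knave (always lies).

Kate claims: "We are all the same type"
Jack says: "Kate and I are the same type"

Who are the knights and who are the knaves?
Kate is a knight.
Jack is a knight.

Verification:
- Kate (knight) says "We are all the same type" - this is TRUE because Kate and Jack are knights.
- Jack (knight) says "Kate and I are the same type" - this is TRUE because Jack is a knight and Kate is a knight.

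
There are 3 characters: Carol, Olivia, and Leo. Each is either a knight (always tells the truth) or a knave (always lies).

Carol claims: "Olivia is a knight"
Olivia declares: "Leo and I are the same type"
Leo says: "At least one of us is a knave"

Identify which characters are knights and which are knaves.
Carol is a knave.
Olivia is a knave.
Leo is a knight.

Verification:
- Carol (knave) says "Olivia is a knight" - this is FALSE (a lie) because Olivia is a knave.
- Olivia (knave) says "Leo and I are the same type" - this is FALSE (a lie) because Olivia is a knave and Leo is a knight.
- Leo (knight) says "At least one of us is a knave" - this is TRUE because Carol and Olivia are knaves.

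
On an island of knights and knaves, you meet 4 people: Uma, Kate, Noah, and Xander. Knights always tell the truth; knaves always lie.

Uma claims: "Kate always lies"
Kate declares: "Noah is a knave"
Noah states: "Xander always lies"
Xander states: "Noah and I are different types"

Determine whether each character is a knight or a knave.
Uma is a knave.
Kate is a knight.
Noah is a knave.
Xander is a knight.

Verification:
- Uma (knave) says "Kate always lies" - this is FALSE (a lie) because Kate is a knight.
- Kate (knight) says "Noah is a knave" - this is TRUE because Noah is a knave.
- Noah (knave) says "Xander always lies" - this is FALSE (a lie) because Xander is a knight.
- Xander (knight) says "Noah and I are different types" - this is TRUE because Xander is a knight and Noah is a knave.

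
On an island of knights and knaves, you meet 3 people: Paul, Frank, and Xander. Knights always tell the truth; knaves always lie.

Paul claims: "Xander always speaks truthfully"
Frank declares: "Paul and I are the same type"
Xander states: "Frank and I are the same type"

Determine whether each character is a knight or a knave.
Paul is a knight.
Frank is a knight.
Xander is a knight.

Verification:
- Paul (knight) says "Xander always speaks truthfully" - this is TRUE because Xander is a knight.
- Frank (knight) says "Paul and I are the same type" - this is TRUE because Frank is a knight and Paul is a knight.
- Xander (knight) says "Frank and I are the same type" - this is TRUE because Xander is a knight and Frank is a knight.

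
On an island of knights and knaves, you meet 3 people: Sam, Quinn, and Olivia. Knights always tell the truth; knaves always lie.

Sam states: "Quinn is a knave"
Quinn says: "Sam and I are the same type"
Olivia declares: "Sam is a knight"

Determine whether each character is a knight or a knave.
Sam is a knight.
Quinn is a knave.
Olivia is a knight.

Verification:
- Sam (knight) says "Quinn is a knave" - this is TRUE because Quinn is a knave.
- Quinn (knave) says "Sam and I are the same type" - this is FALSE (a lie) because Quinn is a knave and Sam is a knight.
- Olivia (knight) says "Sam is a knight" - this is TRUE because Sam is a knight.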